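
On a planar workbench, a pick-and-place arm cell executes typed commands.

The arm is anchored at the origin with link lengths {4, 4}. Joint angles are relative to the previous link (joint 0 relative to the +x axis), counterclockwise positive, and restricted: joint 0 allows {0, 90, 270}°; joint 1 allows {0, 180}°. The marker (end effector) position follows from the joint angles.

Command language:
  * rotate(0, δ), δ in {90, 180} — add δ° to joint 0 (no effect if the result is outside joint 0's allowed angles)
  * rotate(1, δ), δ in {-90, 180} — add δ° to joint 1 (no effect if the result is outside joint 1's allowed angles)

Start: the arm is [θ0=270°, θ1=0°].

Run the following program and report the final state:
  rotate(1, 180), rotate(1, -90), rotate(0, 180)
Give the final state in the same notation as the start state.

[θ0=90°, θ1=180°]

from: [θ0=270°, θ1=0°]
step 1 (rotate(1, 180)): [θ0=270°, θ1=180°]
step 2 (rotate(1, -90)): [θ0=270°, θ1=180°]
step 3 (rotate(0, 180)): [θ0=90°, θ1=180°]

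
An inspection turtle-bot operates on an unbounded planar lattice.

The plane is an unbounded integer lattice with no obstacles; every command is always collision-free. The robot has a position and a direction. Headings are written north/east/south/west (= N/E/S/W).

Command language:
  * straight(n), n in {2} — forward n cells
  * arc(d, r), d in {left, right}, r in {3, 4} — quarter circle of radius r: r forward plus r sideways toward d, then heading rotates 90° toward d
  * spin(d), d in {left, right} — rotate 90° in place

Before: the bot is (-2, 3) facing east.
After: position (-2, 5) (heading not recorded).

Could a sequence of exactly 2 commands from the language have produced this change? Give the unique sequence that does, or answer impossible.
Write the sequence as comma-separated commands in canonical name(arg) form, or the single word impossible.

key: running straight(2) before spin(left) would end elsewhere — order is forced
initial: (-2, 3) facing east
t=1 spin(left) ⇒ (-2, 3) facing north
t=2 straight(2) ⇒ (-2, 5) facing north
uniquely the one of 49 2-step routes that fits.

spin(left), straight(2)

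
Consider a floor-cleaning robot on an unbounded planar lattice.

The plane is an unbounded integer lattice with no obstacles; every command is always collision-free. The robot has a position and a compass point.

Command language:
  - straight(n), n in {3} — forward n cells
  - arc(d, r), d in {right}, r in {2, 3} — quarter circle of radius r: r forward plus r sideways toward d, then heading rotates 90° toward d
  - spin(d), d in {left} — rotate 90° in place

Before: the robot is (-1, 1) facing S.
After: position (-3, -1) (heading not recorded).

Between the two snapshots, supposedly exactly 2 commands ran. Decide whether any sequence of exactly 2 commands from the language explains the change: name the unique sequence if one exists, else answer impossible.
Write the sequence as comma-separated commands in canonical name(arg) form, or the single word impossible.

key: order matters: swapping arc(right, 2) and spin(left) lands elsewhere
start: (-1, 1) facing S
step 1 (arc(right, 2)): (-3, -1) facing W
step 2 (spin(left)): (-3, -1) facing S
no rival 2-sequence matches.

arc(right, 2), spin(left)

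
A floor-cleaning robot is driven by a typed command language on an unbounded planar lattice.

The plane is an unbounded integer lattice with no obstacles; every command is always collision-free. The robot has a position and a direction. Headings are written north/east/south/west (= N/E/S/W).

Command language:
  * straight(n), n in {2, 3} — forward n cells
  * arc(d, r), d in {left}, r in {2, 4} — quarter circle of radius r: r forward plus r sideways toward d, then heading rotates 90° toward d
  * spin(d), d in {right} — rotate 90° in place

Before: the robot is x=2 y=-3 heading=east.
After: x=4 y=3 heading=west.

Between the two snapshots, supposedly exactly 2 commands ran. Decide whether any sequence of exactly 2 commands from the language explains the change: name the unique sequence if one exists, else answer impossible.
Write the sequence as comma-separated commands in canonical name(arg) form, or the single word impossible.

key: cell and facing (now W) both changed — the 2 commands mix motion and turning
from: x=2 y=-3 heading=east
[1] after arc(left, 4): x=6 y=1 heading=north
[2] after arc(left, 2): x=4 y=3 heading=west
no rival 2-sequence matches.

arc(left, 4), arc(left, 2)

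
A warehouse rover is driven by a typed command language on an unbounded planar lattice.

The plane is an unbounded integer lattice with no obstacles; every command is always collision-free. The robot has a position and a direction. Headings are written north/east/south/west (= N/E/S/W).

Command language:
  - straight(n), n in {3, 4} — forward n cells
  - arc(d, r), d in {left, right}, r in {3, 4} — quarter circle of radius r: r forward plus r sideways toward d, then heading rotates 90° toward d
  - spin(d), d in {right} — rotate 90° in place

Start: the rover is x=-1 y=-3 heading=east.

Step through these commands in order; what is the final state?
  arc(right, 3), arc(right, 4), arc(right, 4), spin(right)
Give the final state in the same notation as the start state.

start: x=-1 y=-3 heading=east
step 1 (arc(right, 3)): x=2 y=-6 heading=south
step 2 (arc(right, 4)): x=-2 y=-10 heading=west
step 3 (arc(right, 4)): x=-6 y=-6 heading=north
step 4 (spin(right)): x=-6 y=-6 heading=east

x=-6 y=-6 heading=east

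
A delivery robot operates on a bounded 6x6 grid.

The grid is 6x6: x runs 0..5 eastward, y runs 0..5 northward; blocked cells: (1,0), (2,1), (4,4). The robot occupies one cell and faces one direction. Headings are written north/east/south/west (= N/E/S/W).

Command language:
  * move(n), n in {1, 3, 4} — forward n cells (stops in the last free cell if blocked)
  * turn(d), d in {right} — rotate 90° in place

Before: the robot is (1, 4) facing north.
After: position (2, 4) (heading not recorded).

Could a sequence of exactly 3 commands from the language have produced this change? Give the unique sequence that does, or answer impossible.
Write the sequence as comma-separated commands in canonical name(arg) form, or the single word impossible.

turn(right), move(1), turn(right)

begin: (1, 4) facing north
1. turn(right) → (1, 4) facing east
2. move(1) → (2, 4) facing east
3. turn(right) → (2, 4) facing south
no other 3-command option fits: unique.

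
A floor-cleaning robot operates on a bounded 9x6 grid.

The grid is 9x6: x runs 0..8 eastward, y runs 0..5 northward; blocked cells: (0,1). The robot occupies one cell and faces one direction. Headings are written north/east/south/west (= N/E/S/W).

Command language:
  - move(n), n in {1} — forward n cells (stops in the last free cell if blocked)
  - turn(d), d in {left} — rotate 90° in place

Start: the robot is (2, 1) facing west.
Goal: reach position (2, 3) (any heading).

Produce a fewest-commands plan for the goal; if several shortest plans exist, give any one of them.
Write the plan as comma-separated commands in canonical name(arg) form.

turn(left), turn(left), turn(left), move(1), move(1)

initial: (2, 1) facing west
1. turn(left) → (2, 1) facing south
2. turn(left) → (2, 1) facing east
3. turn(left) → (2, 1) facing north
4. move(1) → (2, 2) facing north
5. move(1) → (2, 3) facing north
nothing shorter than 5 reaches the goal.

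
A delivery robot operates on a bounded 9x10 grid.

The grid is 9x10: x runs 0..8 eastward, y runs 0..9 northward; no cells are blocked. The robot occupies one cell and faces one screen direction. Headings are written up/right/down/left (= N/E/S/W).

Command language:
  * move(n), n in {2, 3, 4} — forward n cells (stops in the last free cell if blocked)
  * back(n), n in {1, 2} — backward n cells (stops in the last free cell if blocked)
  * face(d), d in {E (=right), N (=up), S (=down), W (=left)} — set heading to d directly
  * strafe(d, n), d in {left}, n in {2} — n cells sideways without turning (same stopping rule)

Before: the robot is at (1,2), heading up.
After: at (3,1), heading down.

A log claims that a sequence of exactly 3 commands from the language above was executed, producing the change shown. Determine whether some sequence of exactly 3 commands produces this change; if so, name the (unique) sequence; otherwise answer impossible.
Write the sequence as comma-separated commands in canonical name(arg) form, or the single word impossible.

back(1), face(S), strafe(left, 2)

key: cell and facing (now S) both changed — the 3 commands mix motion and turning
initial: at (1,2), heading up
[1] after back(1): at (1,1), heading up
[2] after face(S): at (1,1), heading down
[3] after strafe(left, 2): at (3,1), heading down
no other 3-command option fits: unique.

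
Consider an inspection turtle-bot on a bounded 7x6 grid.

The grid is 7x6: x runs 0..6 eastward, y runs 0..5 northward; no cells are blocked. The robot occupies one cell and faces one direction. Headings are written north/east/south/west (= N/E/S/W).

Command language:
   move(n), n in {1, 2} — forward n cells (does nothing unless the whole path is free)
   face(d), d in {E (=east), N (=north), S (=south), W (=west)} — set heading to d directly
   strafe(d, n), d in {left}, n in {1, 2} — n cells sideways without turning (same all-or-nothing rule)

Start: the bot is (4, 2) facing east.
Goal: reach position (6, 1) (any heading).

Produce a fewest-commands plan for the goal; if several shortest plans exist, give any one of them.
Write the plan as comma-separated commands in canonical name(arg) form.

start: (4, 2) facing east
1. face(S) → (4, 2) facing south
2. move(1) → (4, 1) facing south
3. strafe(left, 2) → (6, 1) facing south
shorter routes all fall short; 3 is best.

face(S), move(1), strafe(left, 2)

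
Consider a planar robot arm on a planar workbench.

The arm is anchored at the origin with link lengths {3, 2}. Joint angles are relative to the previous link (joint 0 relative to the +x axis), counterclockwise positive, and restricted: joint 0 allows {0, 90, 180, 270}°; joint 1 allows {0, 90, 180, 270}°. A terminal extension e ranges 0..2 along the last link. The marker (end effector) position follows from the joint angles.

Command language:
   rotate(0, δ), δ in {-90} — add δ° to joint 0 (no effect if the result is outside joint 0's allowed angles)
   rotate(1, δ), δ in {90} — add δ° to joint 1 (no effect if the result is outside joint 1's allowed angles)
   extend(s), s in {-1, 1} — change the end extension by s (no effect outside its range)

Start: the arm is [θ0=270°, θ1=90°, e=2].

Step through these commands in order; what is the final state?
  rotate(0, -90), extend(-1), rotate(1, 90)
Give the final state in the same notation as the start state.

[θ0=180°, θ1=180°, e=1]

t0: [θ0=270°, θ1=90°, e=2]
t=1 rotate(0, -90) ⇒ [θ0=180°, θ1=90°, e=2]
t=2 extend(-1) ⇒ [θ0=180°, θ1=90°, e=1]
t=3 rotate(1, 90) ⇒ [θ0=180°, θ1=180°, e=1]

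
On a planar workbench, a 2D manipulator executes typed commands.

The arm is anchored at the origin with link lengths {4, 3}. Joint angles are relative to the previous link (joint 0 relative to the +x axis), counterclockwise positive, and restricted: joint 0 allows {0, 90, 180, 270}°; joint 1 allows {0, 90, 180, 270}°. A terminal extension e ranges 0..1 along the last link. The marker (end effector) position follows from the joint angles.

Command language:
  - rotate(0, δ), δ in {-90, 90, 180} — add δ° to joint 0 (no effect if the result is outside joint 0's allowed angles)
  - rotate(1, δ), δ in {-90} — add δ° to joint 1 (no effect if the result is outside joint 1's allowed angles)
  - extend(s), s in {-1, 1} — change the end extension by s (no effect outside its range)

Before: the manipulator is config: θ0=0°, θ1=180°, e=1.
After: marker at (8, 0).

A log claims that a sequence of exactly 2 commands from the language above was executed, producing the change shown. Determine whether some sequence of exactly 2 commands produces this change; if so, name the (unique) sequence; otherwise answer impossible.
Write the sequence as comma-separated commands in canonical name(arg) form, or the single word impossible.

rotate(1, -90), rotate(1, -90)

from: config: θ0=0°, θ1=180°, e=1
t=1 rotate(1, -90) ⇒ config: θ0=0°, θ1=90°, e=1
t=2 rotate(1, -90) ⇒ config: θ0=0°, θ1=0°, e=1
uniquely the one of 36 2-step routes that fits.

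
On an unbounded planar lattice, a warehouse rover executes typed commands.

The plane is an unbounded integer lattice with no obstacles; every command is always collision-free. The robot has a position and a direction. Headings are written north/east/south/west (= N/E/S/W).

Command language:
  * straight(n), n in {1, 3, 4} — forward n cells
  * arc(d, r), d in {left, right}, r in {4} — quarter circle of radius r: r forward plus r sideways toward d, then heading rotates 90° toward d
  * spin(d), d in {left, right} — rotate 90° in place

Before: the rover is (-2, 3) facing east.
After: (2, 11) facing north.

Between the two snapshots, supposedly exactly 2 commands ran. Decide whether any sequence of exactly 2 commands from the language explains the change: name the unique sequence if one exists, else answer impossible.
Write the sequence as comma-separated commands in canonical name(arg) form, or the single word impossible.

key: cell and facing (now N) both changed — the 2 commands mix motion and turning
t0: (-2, 3) facing east
[1] after arc(left, 4): (2, 7) facing north
[2] after straight(4): (2, 11) facing north
no rival 2-sequence matches.

arc(left, 4), straight(4)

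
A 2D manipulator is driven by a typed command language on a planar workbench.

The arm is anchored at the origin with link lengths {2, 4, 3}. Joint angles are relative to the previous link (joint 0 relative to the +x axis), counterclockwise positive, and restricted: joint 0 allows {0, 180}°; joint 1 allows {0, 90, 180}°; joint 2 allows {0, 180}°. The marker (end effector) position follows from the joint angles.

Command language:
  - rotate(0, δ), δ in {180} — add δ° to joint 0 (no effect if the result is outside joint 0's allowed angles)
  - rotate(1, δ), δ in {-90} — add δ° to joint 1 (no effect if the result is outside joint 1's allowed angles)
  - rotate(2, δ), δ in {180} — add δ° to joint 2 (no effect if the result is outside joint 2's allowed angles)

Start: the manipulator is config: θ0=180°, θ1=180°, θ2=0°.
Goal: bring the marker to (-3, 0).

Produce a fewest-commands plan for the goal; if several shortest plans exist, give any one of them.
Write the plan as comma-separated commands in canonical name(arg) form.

rotate(1, -90), rotate(1, -90), rotate(2, 180)

from: config: θ0=180°, θ1=180°, θ2=0°
[1] after rotate(1, -90): config: θ0=180°, θ1=90°, θ2=0°
[2] after rotate(1, -90): config: θ0=180°, θ1=0°, θ2=0°
[3] after rotate(2, 180): config: θ0=180°, θ1=0°, θ2=180°
nothing shorter than 3 reaches the goal.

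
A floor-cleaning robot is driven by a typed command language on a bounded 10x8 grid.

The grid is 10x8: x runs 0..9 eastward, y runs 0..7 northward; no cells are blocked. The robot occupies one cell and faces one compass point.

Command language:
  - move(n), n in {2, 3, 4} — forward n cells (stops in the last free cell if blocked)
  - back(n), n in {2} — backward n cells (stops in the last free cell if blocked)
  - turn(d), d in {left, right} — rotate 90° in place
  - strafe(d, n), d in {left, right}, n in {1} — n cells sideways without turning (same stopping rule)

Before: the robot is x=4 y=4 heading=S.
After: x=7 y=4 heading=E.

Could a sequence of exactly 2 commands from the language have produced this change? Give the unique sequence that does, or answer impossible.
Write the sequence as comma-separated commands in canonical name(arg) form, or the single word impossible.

turn(left), move(3)

key: order matters: swapping turn(left) and move(3) lands elsewhere
start: x=4 y=4 heading=S
t=1 turn(left) ⇒ x=4 y=4 heading=E
t=2 move(3) ⇒ x=7 y=4 heading=E
no rival 2-sequence matches.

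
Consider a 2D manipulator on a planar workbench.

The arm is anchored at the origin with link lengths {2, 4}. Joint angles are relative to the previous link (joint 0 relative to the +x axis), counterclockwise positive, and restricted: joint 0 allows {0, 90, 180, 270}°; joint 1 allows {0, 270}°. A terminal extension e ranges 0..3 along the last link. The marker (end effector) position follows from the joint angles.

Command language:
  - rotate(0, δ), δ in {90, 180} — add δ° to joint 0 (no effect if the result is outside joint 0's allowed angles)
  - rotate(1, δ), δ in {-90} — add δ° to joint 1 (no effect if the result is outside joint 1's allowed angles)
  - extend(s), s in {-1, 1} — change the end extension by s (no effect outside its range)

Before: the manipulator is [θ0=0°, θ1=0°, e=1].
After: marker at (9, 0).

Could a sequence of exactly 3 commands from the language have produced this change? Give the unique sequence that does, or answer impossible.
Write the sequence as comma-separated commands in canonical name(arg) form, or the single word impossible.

extend(1), extend(1), extend(1)

begin: [θ0=0°, θ1=0°, e=1]
t=1 extend(1) ⇒ [θ0=0°, θ1=0°, e=2]
t=2 extend(1) ⇒ [θ0=0°, θ1=0°, e=3]
t=3 extend(1) ⇒ [θ0=0°, θ1=0°, e=3]
uniquely the one of 125 3-step routes that fits.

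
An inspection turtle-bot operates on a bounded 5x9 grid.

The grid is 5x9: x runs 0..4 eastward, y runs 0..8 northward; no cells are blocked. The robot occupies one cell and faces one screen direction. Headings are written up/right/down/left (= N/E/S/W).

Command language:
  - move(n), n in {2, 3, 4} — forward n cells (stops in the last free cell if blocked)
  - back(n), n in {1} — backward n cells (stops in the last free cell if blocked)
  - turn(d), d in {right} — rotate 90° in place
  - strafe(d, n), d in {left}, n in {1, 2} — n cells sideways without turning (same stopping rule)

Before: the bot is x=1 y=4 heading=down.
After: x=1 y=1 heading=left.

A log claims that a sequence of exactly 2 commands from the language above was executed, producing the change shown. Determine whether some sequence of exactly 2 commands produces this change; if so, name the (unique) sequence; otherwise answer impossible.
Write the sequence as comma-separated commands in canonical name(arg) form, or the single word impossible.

key: cell and facing (now W) both changed — the 2 commands mix motion and turning
initial: x=1 y=4 heading=down
t=1 move(3) ⇒ x=1 y=1 heading=down
t=2 turn(right) ⇒ x=1 y=1 heading=left
uniquely the one of 49 2-step routes that fits.

move(3), turn(right)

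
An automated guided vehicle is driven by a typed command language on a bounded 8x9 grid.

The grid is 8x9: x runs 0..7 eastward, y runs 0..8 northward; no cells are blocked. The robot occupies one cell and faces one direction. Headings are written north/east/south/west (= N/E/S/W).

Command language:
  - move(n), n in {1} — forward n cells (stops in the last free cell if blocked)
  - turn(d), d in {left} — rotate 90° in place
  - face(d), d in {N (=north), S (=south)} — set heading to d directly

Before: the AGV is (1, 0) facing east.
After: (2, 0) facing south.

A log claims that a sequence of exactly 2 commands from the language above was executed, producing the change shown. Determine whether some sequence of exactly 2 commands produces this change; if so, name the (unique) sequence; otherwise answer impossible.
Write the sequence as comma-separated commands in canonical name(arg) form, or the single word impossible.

key: position moved to (2,0) AND the heading swung to S — translation plus rotation needed
begin: (1, 0) facing east
step 1 (move(1)): (2, 0) facing east
step 2 (face(S)): (2, 0) facing south
no rival 2-sequence matches.

move(1), face(S)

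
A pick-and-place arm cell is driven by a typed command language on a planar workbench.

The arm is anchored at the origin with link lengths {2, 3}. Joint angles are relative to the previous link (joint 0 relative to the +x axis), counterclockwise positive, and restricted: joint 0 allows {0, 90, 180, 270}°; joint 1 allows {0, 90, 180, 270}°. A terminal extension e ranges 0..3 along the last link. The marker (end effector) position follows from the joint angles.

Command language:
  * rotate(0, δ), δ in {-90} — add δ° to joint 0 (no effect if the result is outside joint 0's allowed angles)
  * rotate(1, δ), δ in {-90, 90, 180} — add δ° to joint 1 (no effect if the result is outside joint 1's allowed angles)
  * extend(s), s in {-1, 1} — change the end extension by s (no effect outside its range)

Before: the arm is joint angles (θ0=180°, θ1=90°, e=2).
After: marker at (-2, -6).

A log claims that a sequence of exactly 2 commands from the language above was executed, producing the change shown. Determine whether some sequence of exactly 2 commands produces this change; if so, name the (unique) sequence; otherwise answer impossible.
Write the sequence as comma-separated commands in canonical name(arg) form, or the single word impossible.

extend(1), extend(1)

start: joint angles (θ0=180°, θ1=90°, e=2)
[1] after extend(1): joint angles (θ0=180°, θ1=90°, e=3)
[2] after extend(1): joint angles (θ0=180°, θ1=90°, e=3)
uniquely the one of 36 2-step routes that fits.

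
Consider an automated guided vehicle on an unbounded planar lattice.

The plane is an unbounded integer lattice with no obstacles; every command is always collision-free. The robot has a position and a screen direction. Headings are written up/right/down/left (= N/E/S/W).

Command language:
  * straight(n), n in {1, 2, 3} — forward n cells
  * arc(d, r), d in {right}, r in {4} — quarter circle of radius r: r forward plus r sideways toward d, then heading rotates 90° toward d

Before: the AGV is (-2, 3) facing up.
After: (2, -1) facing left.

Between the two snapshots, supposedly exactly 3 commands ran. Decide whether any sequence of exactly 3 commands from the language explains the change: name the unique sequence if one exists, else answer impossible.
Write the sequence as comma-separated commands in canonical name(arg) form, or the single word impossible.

key: cell and facing (now W) both changed — the 3 commands mix motion and turning
t0: (-2, 3) facing up
1. arc(right, 4) → (2, 7) facing right
2. arc(right, 4) → (6, 3) facing down
3. arc(right, 4) → (2, -1) facing left
all 64 alternatives checked — unique.

arc(right, 4), arc(right, 4), arc(right, 4)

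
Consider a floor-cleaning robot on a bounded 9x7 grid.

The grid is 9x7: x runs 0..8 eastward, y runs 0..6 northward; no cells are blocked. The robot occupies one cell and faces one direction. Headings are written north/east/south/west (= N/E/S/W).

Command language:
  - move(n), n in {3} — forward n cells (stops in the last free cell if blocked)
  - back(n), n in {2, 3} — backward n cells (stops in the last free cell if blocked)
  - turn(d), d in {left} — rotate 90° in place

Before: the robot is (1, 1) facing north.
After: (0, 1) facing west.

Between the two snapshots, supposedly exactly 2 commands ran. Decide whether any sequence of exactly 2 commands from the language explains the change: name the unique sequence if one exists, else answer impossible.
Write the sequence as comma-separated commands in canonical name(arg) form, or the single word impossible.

key: order matters: swapping turn(left) and move(3) lands elsewhere
begin: (1, 1) facing north
[1] after turn(left): (1, 1) facing west
[2] after move(3): (0, 1) facing west
no other 2-command option fits: unique.

turn(left), move(3)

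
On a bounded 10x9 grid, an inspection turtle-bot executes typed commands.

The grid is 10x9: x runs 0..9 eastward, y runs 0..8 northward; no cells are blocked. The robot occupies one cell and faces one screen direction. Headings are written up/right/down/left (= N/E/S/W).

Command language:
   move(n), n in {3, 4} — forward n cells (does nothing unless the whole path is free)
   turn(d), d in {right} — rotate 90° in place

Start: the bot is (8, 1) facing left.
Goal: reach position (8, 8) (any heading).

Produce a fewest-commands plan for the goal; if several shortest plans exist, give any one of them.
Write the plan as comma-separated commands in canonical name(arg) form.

t0: (8, 1) facing left
step 1 (turn(right)): (8, 1) facing up
step 2 (move(3)): (8, 4) facing up
step 3 (move(4)): (8, 8) facing up
minimal: 3 command(s), checked below 3.

turn(right), move(3), move(4)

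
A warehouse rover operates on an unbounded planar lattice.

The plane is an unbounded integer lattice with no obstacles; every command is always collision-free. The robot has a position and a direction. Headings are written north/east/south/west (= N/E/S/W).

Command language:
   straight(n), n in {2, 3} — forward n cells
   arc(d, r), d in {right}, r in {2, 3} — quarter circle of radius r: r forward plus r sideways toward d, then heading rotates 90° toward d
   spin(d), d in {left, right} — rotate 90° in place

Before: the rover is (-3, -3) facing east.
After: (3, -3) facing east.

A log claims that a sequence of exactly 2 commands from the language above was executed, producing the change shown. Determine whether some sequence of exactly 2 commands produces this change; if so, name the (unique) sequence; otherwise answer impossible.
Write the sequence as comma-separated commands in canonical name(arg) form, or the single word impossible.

key: still facing E at the end — nothing in the sequence rotates
t0: (-3, -3) facing east
t=1 straight(3) ⇒ (0, -3) facing east
t=2 straight(3) ⇒ (3, -3) facing east
no rival 2-sequence matches.

straight(3), straight(3)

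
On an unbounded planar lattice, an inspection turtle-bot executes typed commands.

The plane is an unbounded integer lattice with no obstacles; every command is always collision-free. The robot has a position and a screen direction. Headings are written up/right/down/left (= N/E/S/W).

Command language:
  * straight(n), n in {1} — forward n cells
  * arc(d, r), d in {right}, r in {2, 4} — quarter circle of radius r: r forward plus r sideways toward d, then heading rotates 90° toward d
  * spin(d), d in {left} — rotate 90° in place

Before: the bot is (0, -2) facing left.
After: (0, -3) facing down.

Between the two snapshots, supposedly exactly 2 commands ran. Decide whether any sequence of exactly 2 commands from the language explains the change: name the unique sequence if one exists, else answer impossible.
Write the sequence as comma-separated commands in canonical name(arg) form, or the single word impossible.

key: cell and facing (now S) both changed — the 2 commands mix motion and turning
from: (0, -2) facing left
1. spin(left) → (0, -2) facing down
2. straight(1) → (0, -3) facing down
no rival 2-sequence matches.

spin(left), straight(1)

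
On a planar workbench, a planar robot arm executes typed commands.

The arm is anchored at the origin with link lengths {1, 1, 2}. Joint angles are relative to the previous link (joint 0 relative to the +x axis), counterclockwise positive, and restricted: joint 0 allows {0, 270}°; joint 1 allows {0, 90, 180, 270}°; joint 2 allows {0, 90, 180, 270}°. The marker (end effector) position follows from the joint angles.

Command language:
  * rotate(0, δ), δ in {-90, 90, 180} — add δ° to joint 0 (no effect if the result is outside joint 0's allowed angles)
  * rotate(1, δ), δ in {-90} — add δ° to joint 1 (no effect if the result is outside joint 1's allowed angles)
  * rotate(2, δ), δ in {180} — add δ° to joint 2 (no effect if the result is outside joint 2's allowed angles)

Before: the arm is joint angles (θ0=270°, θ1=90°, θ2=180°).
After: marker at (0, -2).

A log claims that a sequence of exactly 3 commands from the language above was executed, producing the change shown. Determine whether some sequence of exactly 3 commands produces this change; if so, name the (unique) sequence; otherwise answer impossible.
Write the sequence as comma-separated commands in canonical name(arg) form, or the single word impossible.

rotate(1, -90), rotate(1, -90), rotate(1, -90)

from: joint angles (θ0=270°, θ1=90°, θ2=180°)
[1] after rotate(1, -90): joint angles (θ0=270°, θ1=0°, θ2=180°)
[2] after rotate(1, -90): joint angles (θ0=270°, θ1=270°, θ2=180°)
[3] after rotate(1, -90): joint angles (θ0=270°, θ1=180°, θ2=180°)
uniquely the one of 125 3-step routes that fits.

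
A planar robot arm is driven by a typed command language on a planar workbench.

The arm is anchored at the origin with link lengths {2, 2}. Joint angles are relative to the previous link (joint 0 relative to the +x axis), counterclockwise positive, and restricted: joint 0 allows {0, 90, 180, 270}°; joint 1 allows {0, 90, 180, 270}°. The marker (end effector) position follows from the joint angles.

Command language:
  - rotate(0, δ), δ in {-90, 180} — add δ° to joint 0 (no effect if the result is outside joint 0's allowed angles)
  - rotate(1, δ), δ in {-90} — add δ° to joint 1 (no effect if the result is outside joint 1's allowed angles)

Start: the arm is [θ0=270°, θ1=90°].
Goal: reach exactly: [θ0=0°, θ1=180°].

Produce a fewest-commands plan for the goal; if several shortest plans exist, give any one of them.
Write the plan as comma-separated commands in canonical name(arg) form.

begin: [θ0=270°, θ1=90°]
[1] after rotate(0, -90): [θ0=180°, θ1=90°]
[2] after rotate(0, 180): [θ0=0°, θ1=90°]
[3] after rotate(1, -90): [θ0=0°, θ1=0°]
[4] after rotate(1, -90): [θ0=0°, θ1=270°]
[5] after rotate(1, -90): [θ0=0°, θ1=180°]
minimal: 5 command(s), checked below 5.

rotate(0, -90), rotate(0, 180), rotate(1, -90), rotate(1, -90), rotate(1, -90)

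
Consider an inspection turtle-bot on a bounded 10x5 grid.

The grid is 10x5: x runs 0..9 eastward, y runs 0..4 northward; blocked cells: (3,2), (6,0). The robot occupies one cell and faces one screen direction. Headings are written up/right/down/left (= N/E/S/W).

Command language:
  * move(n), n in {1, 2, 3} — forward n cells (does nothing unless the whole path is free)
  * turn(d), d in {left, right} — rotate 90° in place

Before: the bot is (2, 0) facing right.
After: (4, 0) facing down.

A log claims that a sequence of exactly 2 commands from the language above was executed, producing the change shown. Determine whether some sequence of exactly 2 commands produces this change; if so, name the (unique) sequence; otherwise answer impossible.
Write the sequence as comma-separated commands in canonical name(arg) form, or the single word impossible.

key: order matters: swapping move(2) and turn(right) lands elsewhere
initial: (2, 0) facing right
t=1 move(2) ⇒ (4, 0) facing right
t=2 turn(right) ⇒ (4, 0) facing down
no other 2-command option fits: unique.

move(2), turn(right)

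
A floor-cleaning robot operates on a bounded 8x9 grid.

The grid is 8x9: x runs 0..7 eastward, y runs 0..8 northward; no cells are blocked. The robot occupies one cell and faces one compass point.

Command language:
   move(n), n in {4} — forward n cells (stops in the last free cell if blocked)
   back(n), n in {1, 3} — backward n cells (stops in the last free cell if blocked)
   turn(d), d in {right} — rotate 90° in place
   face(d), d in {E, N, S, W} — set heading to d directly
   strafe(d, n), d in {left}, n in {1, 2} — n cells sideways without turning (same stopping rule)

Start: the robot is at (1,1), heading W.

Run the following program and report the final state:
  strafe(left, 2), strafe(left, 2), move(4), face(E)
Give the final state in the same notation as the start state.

at (0,0), heading E

t0: at (1,1), heading W
step 1 (strafe(left, 2)): at (1,0), heading W
step 2 (strafe(left, 2)): at (1,0), heading W
step 3 (move(4)): at (0,0), heading W
step 4 (face(E)): at (0,0), heading E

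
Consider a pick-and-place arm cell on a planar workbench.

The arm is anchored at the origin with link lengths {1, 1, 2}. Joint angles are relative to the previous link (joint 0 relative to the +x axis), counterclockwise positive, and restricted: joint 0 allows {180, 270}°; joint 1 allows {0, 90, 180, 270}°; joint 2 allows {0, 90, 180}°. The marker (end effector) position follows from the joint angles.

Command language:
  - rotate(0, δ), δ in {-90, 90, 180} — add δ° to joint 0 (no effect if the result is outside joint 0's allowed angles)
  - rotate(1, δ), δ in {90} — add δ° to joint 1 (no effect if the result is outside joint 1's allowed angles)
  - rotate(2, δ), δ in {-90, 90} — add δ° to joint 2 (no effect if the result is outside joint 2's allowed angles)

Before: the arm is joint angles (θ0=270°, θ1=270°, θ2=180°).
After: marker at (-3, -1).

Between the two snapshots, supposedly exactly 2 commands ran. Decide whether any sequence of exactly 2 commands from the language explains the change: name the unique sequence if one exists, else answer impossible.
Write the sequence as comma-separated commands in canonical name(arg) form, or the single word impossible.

rotate(2, -90), rotate(2, -90)

start: joint angles (θ0=270°, θ1=270°, θ2=180°)
[1] after rotate(2, -90): joint angles (θ0=270°, θ1=270°, θ2=90°)
[2] after rotate(2, -90): joint angles (θ0=270°, θ1=270°, θ2=0°)
no other 2-command option fits: unique.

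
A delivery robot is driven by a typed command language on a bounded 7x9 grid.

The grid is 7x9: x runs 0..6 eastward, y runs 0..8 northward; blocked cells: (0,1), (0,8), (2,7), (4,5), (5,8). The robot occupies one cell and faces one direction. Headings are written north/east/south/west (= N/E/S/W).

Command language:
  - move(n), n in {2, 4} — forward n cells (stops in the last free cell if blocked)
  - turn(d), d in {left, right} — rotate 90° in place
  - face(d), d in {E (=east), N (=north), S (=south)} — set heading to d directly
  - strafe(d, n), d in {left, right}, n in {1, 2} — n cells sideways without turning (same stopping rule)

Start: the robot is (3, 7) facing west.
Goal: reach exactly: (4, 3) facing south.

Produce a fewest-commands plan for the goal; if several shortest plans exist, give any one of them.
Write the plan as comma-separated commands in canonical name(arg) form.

turn(left), move(4), strafe(left, 1)

begin: (3, 7) facing west
t=1 turn(left) ⇒ (3, 7) facing south
t=2 move(4) ⇒ (3, 3) facing south
t=3 strafe(left, 1) ⇒ (4, 3) facing south
nothing shorter than 3 reaches the goal.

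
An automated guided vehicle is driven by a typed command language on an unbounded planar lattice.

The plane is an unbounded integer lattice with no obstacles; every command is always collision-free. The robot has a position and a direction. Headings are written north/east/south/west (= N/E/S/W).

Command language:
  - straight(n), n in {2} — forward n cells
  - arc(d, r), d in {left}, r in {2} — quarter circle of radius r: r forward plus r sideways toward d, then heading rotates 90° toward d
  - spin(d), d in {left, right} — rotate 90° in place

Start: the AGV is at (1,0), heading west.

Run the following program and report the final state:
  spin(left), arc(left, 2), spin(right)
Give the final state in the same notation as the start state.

at (3,-2), heading south

t0: at (1,0), heading west
[1] after spin(left): at (1,0), heading south
[2] after arc(left, 2): at (3,-2), heading east
[3] after spin(right): at (3,-2), heading south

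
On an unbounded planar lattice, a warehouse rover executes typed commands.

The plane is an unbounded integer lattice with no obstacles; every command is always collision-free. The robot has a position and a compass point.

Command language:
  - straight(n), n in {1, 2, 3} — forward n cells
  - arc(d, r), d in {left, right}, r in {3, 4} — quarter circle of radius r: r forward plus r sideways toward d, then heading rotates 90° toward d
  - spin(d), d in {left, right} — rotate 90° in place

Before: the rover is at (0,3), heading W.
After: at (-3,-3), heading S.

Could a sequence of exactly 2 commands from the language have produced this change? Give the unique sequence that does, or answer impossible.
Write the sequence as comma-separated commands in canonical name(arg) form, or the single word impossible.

arc(left, 3), straight(3)

key: cell and facing (now S) both changed — the 2 commands mix motion and turning
t0: at (0,3), heading W
t=1 arc(left, 3) ⇒ at (-3,0), heading S
t=2 straight(3) ⇒ at (-3,-3), heading S
all 81 alternatives checked — unique.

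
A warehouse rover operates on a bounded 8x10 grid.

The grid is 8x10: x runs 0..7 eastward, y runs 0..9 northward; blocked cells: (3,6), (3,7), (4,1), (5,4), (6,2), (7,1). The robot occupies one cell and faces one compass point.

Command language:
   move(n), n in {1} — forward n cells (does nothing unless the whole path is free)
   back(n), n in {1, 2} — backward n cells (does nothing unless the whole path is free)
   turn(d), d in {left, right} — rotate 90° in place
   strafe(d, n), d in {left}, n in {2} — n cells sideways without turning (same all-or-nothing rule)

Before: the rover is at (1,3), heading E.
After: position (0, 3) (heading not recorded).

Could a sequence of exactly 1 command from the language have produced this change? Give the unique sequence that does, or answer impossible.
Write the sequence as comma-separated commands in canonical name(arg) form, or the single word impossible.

from: at (1,3), heading E
[1] after back(1): at (0,3), heading E
no other 1-command option fits: unique.

back(1)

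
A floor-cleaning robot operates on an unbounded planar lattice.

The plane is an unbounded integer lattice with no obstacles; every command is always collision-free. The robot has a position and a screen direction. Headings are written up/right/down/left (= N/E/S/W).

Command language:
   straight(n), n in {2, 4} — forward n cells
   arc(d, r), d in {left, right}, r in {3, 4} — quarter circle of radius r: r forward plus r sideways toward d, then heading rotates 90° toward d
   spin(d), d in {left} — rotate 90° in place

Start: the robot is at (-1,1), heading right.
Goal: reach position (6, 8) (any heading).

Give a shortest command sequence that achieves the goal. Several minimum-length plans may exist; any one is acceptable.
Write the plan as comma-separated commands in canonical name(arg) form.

arc(left, 4), arc(right, 3)

begin: at (-1,1), heading right
1. arc(left, 4) → at (3,5), heading up
2. arc(right, 3) → at (6,8), heading right
no 1-step plan works, so 2 is optimal.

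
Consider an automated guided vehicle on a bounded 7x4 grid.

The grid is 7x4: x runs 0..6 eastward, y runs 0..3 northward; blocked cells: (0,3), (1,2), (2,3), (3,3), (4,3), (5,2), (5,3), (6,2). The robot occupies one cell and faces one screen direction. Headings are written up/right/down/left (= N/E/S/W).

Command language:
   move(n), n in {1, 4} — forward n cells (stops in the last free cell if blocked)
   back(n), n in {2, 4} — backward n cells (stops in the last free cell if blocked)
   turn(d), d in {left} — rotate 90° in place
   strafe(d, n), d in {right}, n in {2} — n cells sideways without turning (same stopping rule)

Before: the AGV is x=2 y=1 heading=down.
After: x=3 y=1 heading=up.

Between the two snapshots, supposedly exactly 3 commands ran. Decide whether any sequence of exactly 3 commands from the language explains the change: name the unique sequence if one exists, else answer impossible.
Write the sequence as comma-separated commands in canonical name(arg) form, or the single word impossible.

key: position moved to (3,1) AND the heading swung to N — translation plus rotation needed
t0: x=2 y=1 heading=down
[1] after turn(left): x=2 y=1 heading=right
[2] after move(1): x=3 y=1 heading=right
[3] after turn(left): x=3 y=1 heading=up
all 216 alternatives checked — unique.

turn(left), move(1), turn(left)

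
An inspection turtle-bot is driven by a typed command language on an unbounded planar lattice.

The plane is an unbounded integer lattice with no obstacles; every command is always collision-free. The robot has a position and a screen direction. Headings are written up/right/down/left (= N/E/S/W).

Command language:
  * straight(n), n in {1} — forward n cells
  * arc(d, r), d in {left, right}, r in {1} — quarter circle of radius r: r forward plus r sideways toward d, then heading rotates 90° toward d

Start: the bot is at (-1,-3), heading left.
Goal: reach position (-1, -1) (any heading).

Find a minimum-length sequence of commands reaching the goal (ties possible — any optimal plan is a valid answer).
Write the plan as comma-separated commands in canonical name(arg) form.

arc(right, 1), arc(right, 1)

begin: at (-1,-3), heading left
1. arc(right, 1) → at (-2,-2), heading up
2. arc(right, 1) → at (-1,-1), heading right
shorter routes all fall short; 2 is best.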